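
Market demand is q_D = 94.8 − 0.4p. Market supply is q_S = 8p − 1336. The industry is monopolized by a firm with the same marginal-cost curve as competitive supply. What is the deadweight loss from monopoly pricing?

In inverse form: demand p = 237 − 2.5q, supply p = 167 + 0.125q.
Competitive equilibrium: 237 − 2.5q = 167 + 0.125q → q* = 26.6667, p* = 170.3333.
Marginal revenue: MR = 237 − 5q. Set MR = MC: 237 − 5q = 167 + 0.125q → q_m = 13.6585.
Price p_m = 237 − 2.5·13.6585 = 202.8538; MC(q_m) = 167 + 0.125·13.6585 = 168.7073.
Competitive q* = 26.6667, so Δq = 13.0082; wedge = 202.8538 − 168.7073 = 34.1465.
Welfare loss = ½ × 13.0082 × 34.1465 = 222.09.

222.09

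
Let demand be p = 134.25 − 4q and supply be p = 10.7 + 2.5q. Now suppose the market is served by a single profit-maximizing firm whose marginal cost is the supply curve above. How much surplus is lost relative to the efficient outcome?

Competitive equilibrium: 134.25 − 4q = 10.7 + 2.5q → q* = 19.00769, p* = 58.21923.
Marginal revenue: MR = 134.25 − 8q. Set MR = MC: 134.25 − 8q = 10.7 + 2.5q → q_m = 11.76667.
Price p_m = 134.25 − 4·11.76667 = 87.18332; MC(q_m) = 10.7 + 2.5·11.76667 = 40.11668.
Competitive q* = 19.00769, so Δq = 7.24102; wedge = 87.18332 − 40.11668 = 47.06664.
The triangle = ½ × 7.24102 × 47.06664 = 170.41.

170.41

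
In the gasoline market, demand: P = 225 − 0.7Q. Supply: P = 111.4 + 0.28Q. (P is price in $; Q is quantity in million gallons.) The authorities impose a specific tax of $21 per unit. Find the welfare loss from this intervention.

$225 million

Competitive equilibrium: 225 − 0.7Q = 111.4 + 0.28Q → Q* = 115.9184, P* = 143.8571.
With the tax, the buyer price exceeds the seller price by 21: (225 − 0.7Q) − (111.4 + 0.28Q) = 21 → Q' = 94.4898.
ΔQ = 115.9184 − 94.4898 = 21.4286; the wedge equals the tax, 21.
Deadweight loss = ½ × 21.4286 × 21 = $225 million.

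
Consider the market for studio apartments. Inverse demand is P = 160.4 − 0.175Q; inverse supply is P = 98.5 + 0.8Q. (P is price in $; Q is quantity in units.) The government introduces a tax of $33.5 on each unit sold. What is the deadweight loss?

Competitive equilibrium: 160.4 − 0.175Q = 98.5 + 0.8Q → Q* = 63.4872, P* = 149.2897.
With the tax, the buyer price exceeds the seller price by 33.5: (160.4 − 0.175Q) − (98.5 + 0.8Q) = 33.5 → Q' = 29.1282.
ΔQ = 63.4872 − 29.1282 = 34.359; the wedge equals the tax, 33.5.
Welfare loss = ½ × 34.359 × 33.5 = $575.51.

$575.51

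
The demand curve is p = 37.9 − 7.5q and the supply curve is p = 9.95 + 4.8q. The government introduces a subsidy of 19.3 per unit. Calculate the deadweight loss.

15.14

Competitive equilibrium: 37.9 − 7.5q = 9.95 + 4.8q → q* = 2.2724, p* = 20.8573.
The subsidy lowers effective supply by 19.3: p = 4.8q − 9.35.
New quantity: 37.9 − 7.5q = 4.8q − 9.35 → q' = 3.8415.
Overproduction Δq = 3.8415 − 2.2724 = 1.5691; wedge = subsidy = 19.3.
Deadweight loss = ½ × 1.5691 × 19.3 = 15.14.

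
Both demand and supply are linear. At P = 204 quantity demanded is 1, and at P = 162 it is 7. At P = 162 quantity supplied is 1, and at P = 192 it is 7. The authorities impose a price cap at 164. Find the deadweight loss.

57.66

Demand slope = (162 − 204)/(7 − 1) = −7, so P = 211 − 7Q.
Supply slope = (192 − 162)/(7 − 1) = 5, so P = 157 + 5Q.
Competitive equilibrium: 211 − 7Q = 157 + 5Q → Q* = 4.5, P* = 179.5.
At the ceiling P = 164, quantity supplied = (164 − 157)/5 = 1.4.
Willingness to pay at Q' = 1.4: 211 − 7·1.4 = 201.2.
ΔQ = 4.5 − 1.4 = 3.1; wedge = 201.2 − 164 = 37.2.
Deadweight loss = ½ × 3.1 × 37.2 = 57.66.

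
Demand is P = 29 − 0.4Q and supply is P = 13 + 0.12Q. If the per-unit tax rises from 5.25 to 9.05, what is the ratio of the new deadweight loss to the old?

Competitive equilibrium: 29 − 0.4Q = 13 + 0.12Q → Q* = 30.7692, P* = 16.6923.
For a per-unit tax t: ΔQ = t/0.52, so DWL = ½·t·(t/0.52) = t²/1.04.
At t = 5.25: DWL = 26.502. At t = 9.05: DWL = 78.752.
Ratio = (9.05/5.25)² = 2.972.

2.972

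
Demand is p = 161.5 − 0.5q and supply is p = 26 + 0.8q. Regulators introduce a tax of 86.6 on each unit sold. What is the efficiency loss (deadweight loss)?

2884.45

Competitive equilibrium: 161.5 − 0.5q = 26 + 0.8q → q* = 104.2308, p* = 109.3846.
With the tax, the buyer price exceeds the seller price by 86.6: (161.5 − 0.5q) − (26 + 0.8q) = 86.6 → q' = 37.6154.
Δq = 104.2308 − 37.6154 = 66.6154; the wedge equals the tax, 86.6.
Deadweight loss = ½ × 66.6154 × 86.6 = 2884.45.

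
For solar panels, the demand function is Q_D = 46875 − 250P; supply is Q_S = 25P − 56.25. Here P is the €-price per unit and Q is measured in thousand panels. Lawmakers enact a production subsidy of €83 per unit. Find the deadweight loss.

In inverse form: demand P = 187.5 − 0.004Q, supply P = 2.25 + 0.04Q.
Competitive equilibrium: 187.5 − 0.004Q = 2.25 + 0.04Q → Q* = 4210.2273, P* = 170.6591.
The subsidy lowers effective supply by 83: P = 0.04Q − 80.75.
New quantity: 187.5 − 0.004Q = 0.04Q − 80.75 → Q' = 6096.5909.
Overproduction ΔQ = 6096.5909 − 4210.2273 = 1886.3636; wedge = subsidy = 83.
DWL = ½ × 1886.3636 × 83 = €78284.09 thousand.

€78284.09 thousand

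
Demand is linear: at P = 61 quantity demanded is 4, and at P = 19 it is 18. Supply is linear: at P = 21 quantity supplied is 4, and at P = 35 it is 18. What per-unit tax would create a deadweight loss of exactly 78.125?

Demand slope = (19 − 61)/(18 − 4) = −3, so P = 73 − 3Q.
Supply slope = (35 − 21)/(18 − 4) = 1, so P = 17 + Q.
Competitive equilibrium: 73 − 3Q = 17 + Q → Q* = 14, P* = 31.
A tax t gives ΔQ = t/4 and wedge t, so DWL = t²/8.
t²/8 = 78.125 → t² = 625 → t = 25.

25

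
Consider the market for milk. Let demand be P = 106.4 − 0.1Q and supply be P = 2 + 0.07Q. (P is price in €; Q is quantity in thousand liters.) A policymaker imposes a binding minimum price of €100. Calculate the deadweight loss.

€25723.50 thousand

Competitive equilibrium: 106.4 − 0.1Q = 2 + 0.07Q → Q* = 614.1176, P* = 44.9882.
At the floor P = 100, quantity demanded = (106.4 − 100)/0.1 = 64.
Sellers' marginal cost at Q' = 64: 2 + 0.07·64 = 6.48.
ΔQ = 614.1176 − 64 = 550.1176; wedge = 100 − 6.48 = 93.52.
The triangle = ½ × 550.1176 × 93.52 = €25723.50 thousand.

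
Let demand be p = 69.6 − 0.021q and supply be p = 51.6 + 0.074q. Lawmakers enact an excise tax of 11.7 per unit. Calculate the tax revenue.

Competitive equilibrium: 69.6 − 0.021q = 51.6 + 0.074q → q* = 189.4737, p* = 65.6211.
With the tax, the buyer price exceeds the seller price by 11.7: (69.6 − 0.021q) − (51.6 + 0.074q) = 11.7 → q' = 66.3158.
Tax revenue = 11.7 × 66.3158 = 775.89.

775.89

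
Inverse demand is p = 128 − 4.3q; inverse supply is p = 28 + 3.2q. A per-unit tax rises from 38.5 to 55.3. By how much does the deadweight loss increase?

Competitive equilibrium: 128 − 4.3q = 28 + 3.2q → q* = 13.3333, p* = 70.6667.
For a per-unit tax t: Δq = t/7.5, so DWL = ½·t·(t/7.5) = t²/15.
At t = 38.5: DWL = 98.817. At t = 55.3: DWL = 203.873.
Increase = 203.873 − 98.817 = 105.056.

105.056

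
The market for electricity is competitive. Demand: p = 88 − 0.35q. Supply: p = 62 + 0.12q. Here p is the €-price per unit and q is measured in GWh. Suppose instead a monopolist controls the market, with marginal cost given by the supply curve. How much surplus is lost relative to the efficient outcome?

Competitive equilibrium: 88 − 0.35q = 62 + 0.12q → q* = 55.3191, p* = 68.6383.
Marginal revenue: MR = 88 − 0.7q. Set MR = MC: 88 − 0.7q = 62 + 0.12q → q_m = 31.7073.
Price p_m = 88 − 0.35·31.7073 = 76.9024; MC(q_m) = 62 + 0.12·31.7073 = 65.8049.
Competitive q* = 55.3191, so Δq = 23.6118; wedge = 76.9024 − 65.8049 = 11.0975.
Deadweight loss = ½ × 23.6118 × 11.0975 = €131.02.

€131.02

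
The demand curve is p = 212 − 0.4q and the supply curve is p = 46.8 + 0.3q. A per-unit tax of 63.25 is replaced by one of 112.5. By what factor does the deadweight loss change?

Competitive equilibrium: 212 − 0.4q = 46.8 + 0.3q → q* = 236, p* = 117.6.
For a per-unit tax t: Δq = t/0.7, so DWL = ½·t·(t/0.7) = t²/1.4.
At t = 63.25: DWL = 2857.545. At t = 112.5: DWL = 9040.179.
Ratio = (112.5/63.25)² = 3.164.

3.164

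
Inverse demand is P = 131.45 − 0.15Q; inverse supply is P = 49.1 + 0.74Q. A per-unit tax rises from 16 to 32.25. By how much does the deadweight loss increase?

Competitive equilibrium: 131.45 − 0.15Q = 49.1 + 0.74Q → Q* = 92.5281, P* = 117.5708.
For a per-unit tax t: ΔQ = t/0.89, so DWL = ½·t·(t/0.89) = t²/1.78.
At t = 16: DWL = 143.8202. At t = 32.25: DWL = 584.3048.
Increase = 584.3048 − 143.8202 = 440.48.

440.48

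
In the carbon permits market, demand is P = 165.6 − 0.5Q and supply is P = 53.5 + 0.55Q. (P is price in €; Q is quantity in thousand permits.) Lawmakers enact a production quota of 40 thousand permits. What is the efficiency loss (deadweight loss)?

Competitive equilibrium: 165.6 − 0.5Q = 53.5 + 0.55Q → Q* = 106.7619, P* = 112.219.
At Q = 40: demand price = 165.6 − 0.5·40 = 145.6; supply price = 53.5 + 0.55·40 = 75.5.
ΔQ = 106.7619 − 40 = 66.7619; wedge = 145.6 − 75.5 = 70.1.
DWL = ½ × 66.7619 × 70.1 = €2340 thousand.

€2340 thousand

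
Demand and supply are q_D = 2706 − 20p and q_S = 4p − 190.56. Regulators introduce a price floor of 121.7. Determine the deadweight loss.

In inverse form: demand p = 135.3 − 0.05q, supply p = 47.64 + 0.25q.
Competitive equilibrium: 135.3 − 0.05q = 47.64 + 0.25q → q* = 292.2, p* = 120.69.
At the floor p = 121.7, quantity demanded = (135.3 − 121.7)/0.05 = 272.
Sellers' marginal cost at q' = 272: 47.64 + 0.25·272 = 115.64.
Δq = 292.2 − 272 = 20.2; wedge = 121.7 − 115.64 = 6.06.
The triangle = ½ × 20.2 × 6.06 = 61.206.

61.206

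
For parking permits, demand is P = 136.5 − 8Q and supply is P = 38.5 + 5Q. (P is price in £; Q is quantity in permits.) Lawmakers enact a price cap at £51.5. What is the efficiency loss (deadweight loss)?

£158.52

Competitive equilibrium: 136.5 − 8Q = 38.5 + 5Q → Q* = 7.53846, P* = 76.19231.
At the ceiling P = 51.5, quantity supplied = (51.5 − 38.5)/5 = 2.6.
Willingness to pay at Q' = 2.6: 136.5 − 8·2.6 = 115.7.
ΔQ = 7.53846 − 2.6 = 4.93846; wedge = 115.7 − 51.5 = 64.2.
Deadweight loss = ½ × 4.93846 × 64.2 = £158.52.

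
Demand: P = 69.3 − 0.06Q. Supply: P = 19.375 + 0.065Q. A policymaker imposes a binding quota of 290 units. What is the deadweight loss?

Competitive equilibrium: 69.3 − 0.06Q = 19.375 + 0.065Q → Q* = 399.4, P* = 45.336.
At Q = 290: demand price = 69.3 − 0.06·290 = 51.9; supply price = 19.375 + 0.065·290 = 38.225.
ΔQ = 399.4 − 290 = 109.4; wedge = 51.9 − 38.225 = 13.675.
The triangle = ½ × 109.4 × 13.675 = 748.02.

748.02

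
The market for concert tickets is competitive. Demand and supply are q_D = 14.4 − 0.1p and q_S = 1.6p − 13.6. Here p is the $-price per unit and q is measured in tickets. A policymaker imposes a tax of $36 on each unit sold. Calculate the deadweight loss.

In inverse form: demand p = 144 − 10q, supply p = 8.5 + 0.625q.
Competitive equilibrium: 144 − 10q = 8.5 + 0.625q → q* = 12.7529, p* = 16.4706.
With the tax, the buyer price exceeds the seller price by 36: (144 − 10q) − (8.5 + 0.625q) = 36 → q' = 9.3647.
Δq = 12.7529 − 9.3647 = 3.3882; the wedge equals the tax, 36.
DWL = ½ × 3.3882 × 36 = $60.99.

$60.99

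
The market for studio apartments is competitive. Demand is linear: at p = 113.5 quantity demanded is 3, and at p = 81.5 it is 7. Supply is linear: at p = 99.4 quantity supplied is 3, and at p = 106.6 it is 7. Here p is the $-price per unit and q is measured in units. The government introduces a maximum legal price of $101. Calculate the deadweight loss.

$1.48

Demand slope = (81.5 − 113.5)/(7 − 3) = −8, so p = 137.5 − 8q.
Supply slope = (106.6 − 99.4)/(7 − 3) = 1.8, so p = 94 + 1.8q.
Competitive equilibrium: 137.5 − 8q = 94 + 1.8q → q* = 4.4388, p* = 101.9898.
At the ceiling p = 101, quantity supplied = (101 − 94)/1.8 = 3.8889.
Willingness to pay at q' = 3.8889: 137.5 − 8·3.8889 = 106.3888.
Δq = 4.4388 − 3.8889 = 0.5499; wedge = 106.3888 − 101 = 5.3888.
Deadweight loss = ½ × 0.5499 × 5.3888 = $1.48.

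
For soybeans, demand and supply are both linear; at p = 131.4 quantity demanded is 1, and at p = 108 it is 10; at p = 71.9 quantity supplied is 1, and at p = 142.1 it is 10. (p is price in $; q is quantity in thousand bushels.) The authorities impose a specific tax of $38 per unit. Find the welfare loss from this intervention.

$69.42 thousand

Demand slope = (108 − 131.4)/(10 − 1) = −2.6, so p = 134 − 2.6q.
Supply slope = (142.1 − 71.9)/(10 − 1) = 7.8, so p = 64.1 + 7.8q.
Competitive equilibrium: 134 − 2.6q = 64.1 + 7.8q → q* = 6.7212, p* = 116.525.
With the tax, the buyer price exceeds the seller price by 38: (134 − 2.6q) − (64.1 + 7.8q) = 38 → q' = 3.0673.
Δq = 6.7212 − 3.0673 = 3.6539; the wedge equals the tax, 38.
DWL = ½ × 3.6539 × 38 = $69.42 thousand.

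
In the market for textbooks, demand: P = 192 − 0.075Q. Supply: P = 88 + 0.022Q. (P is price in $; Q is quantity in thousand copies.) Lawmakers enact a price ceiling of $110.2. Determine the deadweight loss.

$192.95 thousand

Competitive equilibrium: 192 − 0.075Q = 88 + 0.022Q → Q* = 1072.1649, P* = 111.5876.
At the ceiling P = 110.2, quantity supplied = (110.2 − 88)/0.022 = 1009.0909.
Willingness to pay at Q' = 1009.0909: 192 − 0.075·1009.0909 = 116.3182.
ΔQ = 1072.1649 − 1009.0909 = 63.074; wedge = 116.3182 − 110.2 = 6.1182.
Welfare loss = ½ × 63.074 × 6.1182 = $192.95 thousand.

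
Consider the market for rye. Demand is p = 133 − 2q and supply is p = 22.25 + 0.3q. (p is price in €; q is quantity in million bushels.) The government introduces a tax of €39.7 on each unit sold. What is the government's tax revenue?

Competitive equilibrium: 133 − 2q = 22.25 + 0.3q → q* = 48.1522, p* = 36.6957.
With the tax, the buyer price exceeds the seller price by 39.7: (133 − 2q) − (22.25 + 0.3q) = 39.7 → q' = 30.8913.
Tax revenue = 39.7 × 30.8913 = €1226.38 million.

€1226.38 million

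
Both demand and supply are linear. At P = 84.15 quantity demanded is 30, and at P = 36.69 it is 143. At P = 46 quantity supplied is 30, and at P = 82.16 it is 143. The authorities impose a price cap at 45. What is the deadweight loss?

Demand slope = (36.69 − 84.15)/(143 − 30) = −0.42, so P = 96.75 − 0.42Q.
Supply slope = (82.16 − 46)/(143 − 30) = 0.32, so P = 36.4 + 0.32Q.
Competitive equilibrium: 96.75 − 0.42Q = 36.4 + 0.32Q → Q* = 81.5541, P* = 62.4973.
At the ceiling P = 45, quantity supplied = (45 − 36.4)/0.32 = 26.875.
Willingness to pay at Q' = 26.875: 96.75 − 0.42·26.875 = 85.4625.
ΔQ = 81.5541 − 26.875 = 54.6791; wedge = 85.4625 − 45 = 40.4625.
The triangle = ½ × 54.6791 × 40.4625 = 1106.23.

1106.23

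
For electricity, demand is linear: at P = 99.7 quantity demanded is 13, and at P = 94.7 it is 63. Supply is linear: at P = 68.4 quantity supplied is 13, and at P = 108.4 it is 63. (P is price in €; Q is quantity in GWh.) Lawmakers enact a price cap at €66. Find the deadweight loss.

Demand slope = (94.7 − 99.7)/(63 − 13) = −0.1, so P = 101 − 0.1Q.
Supply slope = (108.4 − 68.4)/(63 − 13) = 0.8, so P = 58 + 0.8Q.
Competitive equilibrium: 101 − 0.1Q = 58 + 0.8Q → Q* = 47.7778, P* = 96.2222.
At the ceiling P = 66, quantity supplied = (66 − 58)/0.8 = 10.
Willingness to pay at Q' = 10: 101 − 0.1·10 = 100.
ΔQ = 47.7778 − 10 = 37.7778; wedge = 100 − 66 = 34.
The triangle = ½ × 37.7778 × 34 = €642.22.

€642.22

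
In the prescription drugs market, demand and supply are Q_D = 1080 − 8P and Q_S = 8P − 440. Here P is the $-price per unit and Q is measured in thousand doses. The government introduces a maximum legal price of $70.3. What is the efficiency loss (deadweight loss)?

$4880.72 thousand

In inverse form: demand P = 135 − 0.125Q, supply P = 55 + 0.125Q.
Competitive equilibrium: 135 − 0.125Q = 55 + 0.125Q → Q* = 320, P* = 95.
At the ceiling P = 70.3, quantity supplied = (70.3 − 55)/0.125 = 122.4.
Willingness to pay at Q' = 122.4: 135 − 0.125·122.4 = 119.7.
ΔQ = 320 − 122.4 = 197.6; wedge = 119.7 − 70.3 = 49.4.
DWL = ½ × 197.6 × 49.4 = $4880.72 thousand.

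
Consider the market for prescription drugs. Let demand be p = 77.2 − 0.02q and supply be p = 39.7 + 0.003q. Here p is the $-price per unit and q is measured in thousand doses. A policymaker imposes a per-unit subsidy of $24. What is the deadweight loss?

$12521.74 thousand

Competitive equilibrium: 77.2 − 0.02q = 39.7 + 0.003q → q* = 1630.4348, p* = 44.5913.
The subsidy lowers effective supply by 24: p = 15.7 + 0.003q.
New quantity: 77.2 − 0.02q = 15.7 + 0.003q → q' = 2673.913.
Overproduction Δq = 2673.913 − 1630.4348 = 1043.4782; wedge = subsidy = 24.
Welfare loss = ½ × 1043.4782 × 24 = $12521.74 thousand.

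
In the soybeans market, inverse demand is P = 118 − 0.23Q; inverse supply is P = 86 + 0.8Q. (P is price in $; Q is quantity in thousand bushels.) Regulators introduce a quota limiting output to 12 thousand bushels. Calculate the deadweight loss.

$187.25 thousand

Competitive equilibrium: 118 − 0.23Q = 86 + 0.8Q → Q* = 31.068, P* = 110.8544.
At Q = 12: demand price = 118 − 0.23·12 = 115.24; supply price = 86 + 0.8·12 = 95.6.
ΔQ = 31.068 − 12 = 19.068; wedge = 115.24 − 95.6 = 19.64.
Welfare loss = ½ × 19.068 × 19.64 = $187.25 thousand.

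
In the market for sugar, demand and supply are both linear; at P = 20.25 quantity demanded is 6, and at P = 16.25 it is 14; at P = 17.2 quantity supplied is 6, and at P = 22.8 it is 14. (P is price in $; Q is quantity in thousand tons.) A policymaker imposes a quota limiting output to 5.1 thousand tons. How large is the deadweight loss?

$7.11 thousand

Demand slope = (16.25 − 20.25)/(14 − 6) = −0.5, so P = 23.25 − 0.5Q.
Supply slope = (22.8 − 17.2)/(14 − 6) = 0.7, so P = 13 + 0.7Q.
Competitive equilibrium: 23.25 − 0.5Q = 13 + 0.7Q → Q* = 8.5417, P* = 18.9792.
At Q = 5.1: demand price = 23.25 − 0.5·5.1 = 20.7; supply price = 13 + 0.7·5.1 = 16.57.
ΔQ = 8.5417 − 5.1 = 3.4417; wedge = 20.7 − 16.57 = 4.13.
Deadweight loss = ½ × 3.4417 × 4.13 = $7.11 thousand.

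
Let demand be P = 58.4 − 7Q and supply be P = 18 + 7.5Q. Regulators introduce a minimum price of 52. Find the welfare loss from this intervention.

25.40

Competitive equilibrium: 58.4 − 7Q = 18 + 7.5Q → Q* = 2.7862, P* = 38.8966.
At the floor P = 52, quantity demanded = (58.4 − 52)/7 = 0.9143.
Sellers' marginal cost at Q' = 0.9143: 18 + 7.5·0.9143 = 24.8573.
ΔQ = 2.7862 − 0.9143 = 1.8719; wedge = 52 − 24.8573 = 27.1427.
Welfare loss = ½ × 1.8719 × 27.1427 = 25.40.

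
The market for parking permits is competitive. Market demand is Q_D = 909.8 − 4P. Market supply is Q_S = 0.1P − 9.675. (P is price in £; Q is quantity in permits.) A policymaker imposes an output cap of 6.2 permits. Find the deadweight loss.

In inverse form: demand P = 227.45 − 0.25Q, supply P = 96.75 + 10Q.
Competitive equilibrium: 227.45 − 0.25Q = 96.75 + 10Q → Q* = 12.7512, P* = 224.2622.
At Q = 6.2: demand price = 227.45 − 0.25·6.2 = 225.9; supply price = 96.75 + 10·6.2 = 158.75.
ΔQ = 12.7512 − 6.2 = 6.5512; wedge = 225.9 − 158.75 = 67.15.
Welfare loss = ½ × 6.5512 × 67.15 = £219.96.

£219.96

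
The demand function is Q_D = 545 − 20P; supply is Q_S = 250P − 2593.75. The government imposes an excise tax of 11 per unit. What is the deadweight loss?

1120.37

In inverse form: demand P = 27.25 − 0.05Q, supply P = 10.375 + 0.004Q.
Competitive equilibrium: 27.25 − 0.05Q = 10.375 + 0.004Q → Q* = 312.5, P* = 11.625.
With the tax, the buyer price exceeds the seller price by 11: (27.25 − 0.05Q) − (10.375 + 0.004Q) = 11 → Q' = 108.7963.
ΔQ = 312.5 − 108.7963 = 203.7037; the wedge equals the tax, 11.
Deadweight loss = ½ × 203.7037 × 11 = 1120.37.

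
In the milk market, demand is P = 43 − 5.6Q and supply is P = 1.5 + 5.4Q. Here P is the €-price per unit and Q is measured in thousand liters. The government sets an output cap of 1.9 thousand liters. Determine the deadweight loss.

€19.29 thousand

Competitive equilibrium: 43 − 5.6Q = 1.5 + 5.4Q → Q* = 3.7727, P* = 21.8727.
At Q = 1.9: demand price = 43 − 5.6·1.9 = 32.36; supply price = 1.5 + 5.4·1.9 = 11.76.
ΔQ = 3.7727 − 1.9 = 1.8727; wedge = 32.36 − 11.76 = 20.6.
The triangle = ½ × 1.8727 × 20.6 = €19.29 thousand.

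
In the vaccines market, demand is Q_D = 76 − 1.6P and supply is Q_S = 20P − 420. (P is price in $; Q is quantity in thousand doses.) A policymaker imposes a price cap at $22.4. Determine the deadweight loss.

$42.79 thousand

In inverse form: demand P = 47.5 − 0.625Q, supply P = 21 + 0.05Q.
Competitive equilibrium: 47.5 − 0.625Q = 21 + 0.05Q → Q* = 39.2593, P* = 22.963.
At the ceiling P = 22.4, quantity supplied = (22.4 − 21)/0.05 = 28.
Willingness to pay at Q' = 28: 47.5 − 0.625·28 = 30.
ΔQ = 39.2593 − 28 = 11.2593; wedge = 30 − 22.4 = 7.6.
Deadweight loss = ½ × 11.2593 × 7.6 = $42.79 thousand.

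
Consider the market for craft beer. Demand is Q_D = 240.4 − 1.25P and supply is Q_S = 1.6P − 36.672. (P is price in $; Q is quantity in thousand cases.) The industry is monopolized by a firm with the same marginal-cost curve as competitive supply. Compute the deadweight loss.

In inverse form: demand P = 192.32 − 0.8Q, supply P = 22.92 + 0.625Q.
Competitive equilibrium: 192.32 − 0.8Q = 22.92 + 0.625Q → Q* = 118.8772, P* = 97.2182.
Marginal revenue: MR = 192.32 − 1.6Q. Set MR = MC: 192.32 − 1.6Q = 22.92 + 0.625Q → Q_m = 76.1348.
Price P_m = 192.32 − 0.8·76.1348 = 131.4122; MC(Q_m) = 22.92 + 0.625·76.1348 = 70.5043.
Competitive Q* = 118.8772, so ΔQ = 42.7424; wedge = 131.4122 − 70.5043 = 60.9079.
The triangle = ½ × 42.7424 × 60.9079 = $1301.67 thousand.

$1301.67 thousand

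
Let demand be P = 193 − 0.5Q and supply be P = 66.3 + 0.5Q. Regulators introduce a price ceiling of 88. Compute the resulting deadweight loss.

3469.445

Competitive equilibrium: 193 − 0.5Q = 66.3 + 0.5Q → Q* = 126.7, P* = 129.65.
At the ceiling P = 88, quantity supplied = (88 − 66.3)/0.5 = 43.4.
Willingness to pay at Q' = 43.4: 193 − 0.5·43.4 = 171.3.
ΔQ = 126.7 − 43.4 = 83.3; wedge = 171.3 − 88 = 83.3.
Welfare loss = ½ × 83.3 × 83.3 = 3469.445.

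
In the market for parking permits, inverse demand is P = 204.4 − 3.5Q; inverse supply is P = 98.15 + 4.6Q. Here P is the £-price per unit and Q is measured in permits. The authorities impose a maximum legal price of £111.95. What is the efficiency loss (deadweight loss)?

Competitive equilibrium: 204.4 − 3.5Q = 98.15 + 4.6Q → Q* = 13.1173, P* = 158.4895.
At the ceiling P = 111.95, quantity supplied = (111.95 − 98.15)/4.6 = 3.
Willingness to pay at Q' = 3: 204.4 − 3.5·3 = 193.9.
ΔQ = 13.1173 − 3 = 10.1173; wedge = 193.9 − 111.95 = 81.95.
The triangle = ½ × 10.1173 × 81.95 = £414.56.

£414.56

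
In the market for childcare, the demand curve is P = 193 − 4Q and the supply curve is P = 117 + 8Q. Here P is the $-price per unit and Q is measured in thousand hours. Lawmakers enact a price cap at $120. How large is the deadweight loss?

$213.01 thousand

Competitive equilibrium: 193 − 4Q = 117 + 8Q → Q* = 6.3333, P* = 167.6667.
At the ceiling P = 120, quantity supplied = (120 − 117)/8 = 0.375.
Willingness to pay at Q' = 0.375: 193 − 4·0.375 = 191.5.
ΔQ = 6.3333 − 0.375 = 5.9583; wedge = 191.5 − 120 = 71.5.
The triangle = ½ × 5.9583 × 71.5 = $213.01 thousand.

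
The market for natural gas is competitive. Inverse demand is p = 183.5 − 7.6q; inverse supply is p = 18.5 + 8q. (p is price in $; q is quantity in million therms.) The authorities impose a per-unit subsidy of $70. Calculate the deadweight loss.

$157.05 million

Competitive equilibrium: 183.5 − 7.6q = 18.5 + 8q → q* = 10.5769, p* = 103.1154.
The subsidy lowers effective supply by 70: p = 8q − 51.5.
New quantity: 183.5 − 7.6q = 8q − 51.5 → q' = 15.0641.
Overproduction Δq = 15.0641 − 10.5769 = 4.4872; wedge = subsidy = 70.
The triangle = ½ × 4.4872 × 70 = $157.05 million.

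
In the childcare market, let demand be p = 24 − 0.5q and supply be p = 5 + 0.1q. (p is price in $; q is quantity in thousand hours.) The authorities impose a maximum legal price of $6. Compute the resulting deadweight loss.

Competitive equilibrium: 24 − 0.5q = 5 + 0.1q → q* = 31.6667, p* = 8.1667.
At the ceiling p = 6, quantity supplied = (6 − 5)/0.1 = 10.
Willingness to pay at q' = 10: 24 − 0.5·10 = 19.
Δq = 31.6667 − 10 = 21.6667; wedge = 19 − 6 = 13.
Welfare loss = ½ × 21.6667 × 13 = $140.83 thousand.

$140.83 thousand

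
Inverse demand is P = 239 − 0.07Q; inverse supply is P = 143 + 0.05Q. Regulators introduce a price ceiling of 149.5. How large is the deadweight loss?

Competitive equilibrium: 239 − 0.07Q = 143 + 0.05Q → Q* = 800, P* = 183.
At the ceiling P = 149.5, quantity supplied = (149.5 − 143)/0.05 = 130.
Willingness to pay at Q' = 130: 239 − 0.07·130 = 229.9.
ΔQ = 800 − 130 = 670; wedge = 229.9 − 149.5 = 80.4.
Deadweight loss = ½ × 670 × 80.4 = 26934.

26934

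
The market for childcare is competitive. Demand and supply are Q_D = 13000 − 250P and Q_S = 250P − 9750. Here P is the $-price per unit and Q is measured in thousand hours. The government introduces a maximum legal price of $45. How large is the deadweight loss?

$62.50 thousand

In inverse form: demand P = 52 − 0.004Q, supply P = 39 + 0.004Q.
Competitive equilibrium: 52 − 0.004Q = 39 + 0.004Q → Q* = 1625, P* = 45.5.
At the ceiling P = 45, quantity supplied = (45 − 39)/0.004 = 1500.
Willingness to pay at Q' = 1500: 52 − 0.004·1500 = 46.
ΔQ = 1625 − 1500 = 125; wedge = 46 − 45 = 1.
Deadweight loss = ½ × 125 × 1 = $62.50 thousand.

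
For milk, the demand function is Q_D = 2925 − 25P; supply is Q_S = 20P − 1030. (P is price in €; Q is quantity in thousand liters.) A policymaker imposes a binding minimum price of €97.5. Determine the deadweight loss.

€2598 thousand

In inverse form: demand P = 117 − 0.04Q, supply P = 51.5 + 0.05Q.
Competitive equilibrium: 117 − 0.04Q = 51.5 + 0.05Q → Q* = 727.7778, P* = 87.8889.
At the floor P = 97.5, quantity demanded = (117 − 97.5)/0.04 = 487.5.
Sellers' marginal cost at Q' = 487.5: 51.5 + 0.05·487.5 = 75.875.
ΔQ = 727.7778 − 487.5 = 240.2778; wedge = 97.5 − 75.875 = 21.625.
Welfare loss = ½ × 240.2778 × 21.625 = €2598 thousand.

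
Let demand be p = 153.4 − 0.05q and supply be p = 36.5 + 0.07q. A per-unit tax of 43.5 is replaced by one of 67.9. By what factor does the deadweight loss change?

2.436

Competitive equilibrium: 153.4 − 0.05q = 36.5 + 0.07q → q* = 974.1667, p* = 104.6917.
For a per-unit tax t: Δq = t/0.12, so DWL = ½·t·(t/0.12) = t²/0.24.
At t = 43.5: DWL = 7884.375. At t = 67.9: DWL = 19210.042.
Ratio = (67.9/43.5)² = 2.436.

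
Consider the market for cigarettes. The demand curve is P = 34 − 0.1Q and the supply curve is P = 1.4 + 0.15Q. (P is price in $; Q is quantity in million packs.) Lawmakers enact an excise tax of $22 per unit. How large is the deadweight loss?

Competitive equilibrium: 34 − 0.1Q = 1.4 + 0.15Q → Q* = 130.4, P* = 20.96.
With the tax, the buyer price exceeds the seller price by 22: (34 − 0.1Q) − (1.4 + 0.15Q) = 22 → Q' = 42.4.
ΔQ = 130.4 − 42.4 = 88; the wedge equals the tax, 22.
DWL = ½ × 88 × 22 = $968 million.

$968 million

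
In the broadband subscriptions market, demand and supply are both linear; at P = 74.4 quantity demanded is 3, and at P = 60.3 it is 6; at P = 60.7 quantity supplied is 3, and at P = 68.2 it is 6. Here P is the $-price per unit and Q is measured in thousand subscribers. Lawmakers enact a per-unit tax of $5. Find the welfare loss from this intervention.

$1.74 thousand

Demand slope = (60.3 − 74.4)/(6 − 3) = −4.7, so P = 88.5 − 4.7Q.
Supply slope = (68.2 − 60.7)/(6 − 3) = 2.5, so P = 53.2 + 2.5Q.
Competitive equilibrium: 88.5 − 4.7Q = 53.2 + 2.5Q → Q* = 4.9028, P* = 65.4569.
With the tax, the buyer price exceeds the seller price by 5: (88.5 − 4.7Q) − (53.2 + 2.5Q) = 5 → Q' = 4.2083.
ΔQ = 4.9028 − 4.2083 = 0.6945; the wedge equals the tax, 5.
DWL = ½ × 0.6945 × 5 = $1.74 thousand.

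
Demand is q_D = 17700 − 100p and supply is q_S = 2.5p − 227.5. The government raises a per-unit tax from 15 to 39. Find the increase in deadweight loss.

In inverse form: demand p = 177 − 0.01q, supply p = 91 + 0.4q.
Competitive equilibrium: 177 − 0.01q = 91 + 0.4q → q* = 209.7561, p* = 174.9024.
For a per-unit tax t: Δq = t/0.41, so DWL = ½·t·(t/0.41) = t²/0.82.
At t = 15: DWL = 274.39. At t = 39: DWL = 1854.878.
Increase = 1854.878 − 274.39 = 1580.49.

1580.49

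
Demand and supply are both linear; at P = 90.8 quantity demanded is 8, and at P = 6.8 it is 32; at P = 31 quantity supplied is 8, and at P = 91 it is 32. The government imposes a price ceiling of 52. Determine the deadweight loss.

7.36

Demand slope = (6.8 − 90.8)/(32 − 8) = −3.5, so P = 118.8 − 3.5Q.
Supply slope = (91 − 31)/(32 − 8) = 2.5, so P = 11 + 2.5Q.
Competitive equilibrium: 118.8 − 3.5Q = 11 + 2.5Q → Q* = 17.9667, P* = 55.9167.
At the ceiling P = 52, quantity supplied = (52 − 11)/2.5 = 16.4.
Willingness to pay at Q' = 16.4: 118.8 − 3.5·16.4 = 61.4.
ΔQ = 17.9667 − 16.4 = 1.5667; wedge = 61.4 − 52 = 9.4.
The triangle = ½ × 1.5667 × 9.4 = 7.36.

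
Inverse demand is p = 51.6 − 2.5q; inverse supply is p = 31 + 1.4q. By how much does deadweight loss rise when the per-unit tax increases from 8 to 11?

7.31

Competitive equilibrium: 51.6 − 2.5q = 31 + 1.4q → q* = 5.2821, p* = 38.3949.
For a per-unit tax t: Δq = t/3.9, so DWL = ½·t·(t/3.9) = t²/7.8.
At t = 8: DWL = 8.205. At t = 11: DWL = 15.513.
Increase = 15.513 − 8.205 = 7.31.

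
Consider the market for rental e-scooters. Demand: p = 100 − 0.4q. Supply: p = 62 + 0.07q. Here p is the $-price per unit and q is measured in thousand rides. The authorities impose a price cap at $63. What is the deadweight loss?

$1041.27 thousand

Competitive equilibrium: 100 − 0.4q = 62 + 0.07q → q* = 80.8511, p* = 67.6596.
At the ceiling p = 63, quantity supplied = (63 − 62)/0.07 = 14.2857.
Willingness to pay at q' = 14.2857: 100 − 0.4·14.2857 = 94.2857.
Δq = 80.8511 − 14.2857 = 66.5654; wedge = 94.2857 − 63 = 31.2857.
The triangle = ½ × 66.5654 × 31.2857 = $1041.27 thousand.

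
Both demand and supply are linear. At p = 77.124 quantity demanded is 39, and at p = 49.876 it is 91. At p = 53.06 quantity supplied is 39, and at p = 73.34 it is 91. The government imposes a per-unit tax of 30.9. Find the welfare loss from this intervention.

Demand slope = (49.876 − 77.124)/(91 − 39) = −0.524, so p = 97.56 − 0.524q.
Supply slope = (73.34 − 53.06)/(91 − 39) = 0.39, so p = 37.85 + 0.39q.
Competitive equilibrium: 97.56 − 0.524q = 37.85 + 0.39q → q* = 65.3282, p* = 63.328.
With the tax, the buyer price exceeds the seller price by 30.9: (97.56 − 0.524q) − (37.85 + 0.39q) = 30.9 → q' = 31.5208.
Δq = 65.3282 − 31.5208 = 33.8074; the wedge equals the tax, 30.9.
The triangle = ½ × 33.8074 × 30.9 = 522.32.

522.32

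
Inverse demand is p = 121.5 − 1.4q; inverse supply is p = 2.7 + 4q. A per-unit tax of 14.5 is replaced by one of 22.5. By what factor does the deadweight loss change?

Competitive equilibrium: 121.5 − 1.4q = 2.7 + 4q → q* = 22, p* = 90.7.
For a per-unit tax t: Δq = t/5.4, so DWL = ½·t·(t/5.4) = t²/10.8.
At t = 14.5: DWL = 19.468. At t = 22.5: DWL = 46.875.
Ratio = (22.5/14.5)² = 2.408.

2.408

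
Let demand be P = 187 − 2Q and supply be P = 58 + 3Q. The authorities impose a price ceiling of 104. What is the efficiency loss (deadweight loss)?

273.88

Competitive equilibrium: 187 − 2Q = 58 + 3Q → Q* = 25.8, P* = 135.4.
At the ceiling P = 104, quantity supplied = (104 − 58)/3 = 15.3333.
Willingness to pay at Q' = 15.3333: 187 − 2·15.3333 = 156.3334.
ΔQ = 25.8 − 15.3333 = 10.4667; wedge = 156.3334 − 104 = 52.3334.
DWL = ½ × 10.4667 × 52.3334 = 273.88.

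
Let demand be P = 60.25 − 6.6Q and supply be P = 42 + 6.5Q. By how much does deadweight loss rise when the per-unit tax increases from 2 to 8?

Competitive equilibrium: 60.25 − 6.6Q = 42 + 6.5Q → Q* = 1.3931, P* = 51.0553.
For a per-unit tax t: ΔQ = t/13.1, so DWL = ½·t·(t/13.1) = t²/26.2.
At t = 2: DWL = 0.153. At t = 8: DWL = 2.443.
Increase = 2.443 − 0.153 = 2.29.

2.29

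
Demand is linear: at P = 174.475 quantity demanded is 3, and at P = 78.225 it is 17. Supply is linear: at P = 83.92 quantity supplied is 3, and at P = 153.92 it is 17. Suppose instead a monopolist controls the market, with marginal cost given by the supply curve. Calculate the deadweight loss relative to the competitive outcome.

Demand slope = (78.225 − 174.475)/(17 − 3) = −6.875, so P = 195.1 − 6.875Q.
Supply slope = (153.92 − 83.92)/(17 − 3) = 5, so P = 68.92 + 5Q.
Competitive equilibrium: 195.1 − 6.875Q = 68.92 + 5Q → Q* = 10.6257, P* = 122.0484.
Marginal revenue: MR = 195.1 − 13.75Q. Set MR = MC: 195.1 − 13.75Q = 68.92 + 5Q → Q_m = 6.7296.
Price P_m = 195.1 − 6.875·6.7296 = 148.834; MC(Q_m) = 68.92 + 5·6.7296 = 102.568.
Competitive Q* = 10.6257, so ΔQ = 3.8961; wedge = 148.834 − 102.568 = 46.266.
The triangle = ½ × 3.8961 × 46.266 = 90.13.

90.13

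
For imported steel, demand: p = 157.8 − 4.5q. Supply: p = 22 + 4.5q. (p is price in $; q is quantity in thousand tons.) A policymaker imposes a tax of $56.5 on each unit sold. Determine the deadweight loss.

Competitive equilibrium: 157.8 − 4.5q = 22 + 4.5q → q* = 15.0889, p* = 89.9.
With the tax, the buyer price exceeds the seller price by 56.5: (157.8 − 4.5q) − (22 + 4.5q) = 56.5 → q' = 8.8111.
Δq = 15.0889 − 8.8111 = 6.2778; the wedge equals the tax, 56.5.
The triangle = ½ × 6.2778 × 56.5 = $177.35 thousand.

$177.35 thousand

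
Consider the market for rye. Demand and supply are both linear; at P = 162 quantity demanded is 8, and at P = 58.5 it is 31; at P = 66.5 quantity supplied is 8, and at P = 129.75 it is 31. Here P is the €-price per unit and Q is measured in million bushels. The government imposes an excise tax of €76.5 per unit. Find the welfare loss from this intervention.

€403.60 million

Demand slope = (58.5 − 162)/(31 − 8) = −4.5, so P = 198 − 4.5Q.
Supply slope = (129.75 − 66.5)/(31 − 8) = 2.75, so P = 44.5 + 2.75Q.
Competitive equilibrium: 198 − 4.5Q = 44.5 + 2.75Q → Q* = 21.1724, P* = 102.7241.
With the tax, the buyer price exceeds the seller price by 76.5: (198 − 4.5Q) − (44.5 + 2.75Q) = 76.5 → Q' = 10.6207.
ΔQ = 21.1724 − 10.6207 = 10.5517; the wedge equals the tax, 76.5.
The triangle = ½ × 10.5517 × 76.5 = €403.60 million.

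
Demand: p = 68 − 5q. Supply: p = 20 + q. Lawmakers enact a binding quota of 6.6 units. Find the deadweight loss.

5.88

Competitive equilibrium: 68 − 5q = 20 + q → q* = 8, p* = 28.
At q = 6.6: demand price = 68 − 5·6.6 = 35; supply price = 20 + 1·6.6 = 26.6.
Δq = 8 − 6.6 = 1.4; wedge = 35 − 26.6 = 8.4.
Deadweight loss = ½ × 1.4 × 8.4 = 5.88.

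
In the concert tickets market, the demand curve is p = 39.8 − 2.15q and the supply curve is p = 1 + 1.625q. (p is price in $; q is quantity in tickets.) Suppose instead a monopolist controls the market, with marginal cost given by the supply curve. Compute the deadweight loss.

$26.26

Competitive equilibrium: 39.8 − 2.15q = 1 + 1.625q → q* = 10.2781, p* = 17.702.
Marginal revenue: MR = 39.8 − 4.3q. Set MR = MC: 39.8 − 4.3q = 1 + 1.625q → q_m = 6.5485.
Price p_m = 39.8 − 2.15·6.5485 = 25.7207; MC(q_m) = 1 + 1.625·6.5485 = 11.6413.
Competitive q* = 10.2781, so Δq = 3.7296; wedge = 25.7207 − 11.6413 = 14.0794.
Welfare loss = ½ × 3.7296 × 14.0794 = $26.26.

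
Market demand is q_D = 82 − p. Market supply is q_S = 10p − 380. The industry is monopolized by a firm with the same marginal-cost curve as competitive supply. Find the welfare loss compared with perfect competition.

In inverse form: demand p = 82 − q, supply p = 38 + 0.1q.
Competitive equilibrium: 82 − q = 38 + 0.1q → q* = 40, p* = 42.
Marginal revenue: MR = 82 − 2q. Set MR = MC: 82 − 2q = 38 + 0.1q → q_m = 20.9524.
Price p_m = 82 − 1·20.9524 = 61.0476; MC(q_m) = 38 + 0.1·20.9524 = 40.0952.
Competitive q* = 40, so Δq = 19.0476; wedge = 61.0476 − 40.0952 = 20.9524.
The triangle = ½ × 19.0476 × 20.9524 = 199.55.

199.55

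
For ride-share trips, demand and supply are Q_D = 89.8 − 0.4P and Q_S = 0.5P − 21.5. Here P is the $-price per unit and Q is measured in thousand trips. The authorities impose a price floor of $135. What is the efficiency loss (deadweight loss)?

$46.24 thousand

In inverse form: demand P = 224.5 − 2.5Q, supply P = 43 + 2Q.
Competitive equilibrium: 224.5 − 2.5Q = 43 + 2Q → Q* = 40.3333, P* = 123.6667.
At the floor P = 135, quantity demanded = (224.5 − 135)/2.5 = 35.8.
Sellers' marginal cost at Q' = 35.8: 43 + 2·35.8 = 114.6.
ΔQ = 40.3333 − 35.8 = 4.5333; wedge = 135 − 114.6 = 20.4.
Welfare loss = ½ × 4.5333 × 20.4 = $46.24 thousand.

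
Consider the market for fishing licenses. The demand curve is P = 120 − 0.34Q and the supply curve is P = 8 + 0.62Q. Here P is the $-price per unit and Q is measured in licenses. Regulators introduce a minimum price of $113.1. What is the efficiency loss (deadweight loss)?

$4458.08

Competitive equilibrium: 120 − 0.34Q = 8 + 0.62Q → Q* = 116.66667, P* = 80.33333.
At the floor P = 113.1, quantity demanded = (120 − 113.1)/0.34 = 20.29412.
Sellers' marginal cost at Q' = 20.29412: 8 + 0.62·20.29412 = 20.58235.
ΔQ = 116.66667 − 20.29412 = 96.37255; wedge = 113.1 − 20.58235 = 92.51765.
The triangle = ½ × 96.37255 × 92.51765 = $4458.08.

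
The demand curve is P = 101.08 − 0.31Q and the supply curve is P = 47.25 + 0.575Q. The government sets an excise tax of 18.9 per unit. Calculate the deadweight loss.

201.81

Competitive equilibrium: 101.08 − 0.31Q = 47.25 + 0.575Q → Q* = 60.8249, P* = 82.2243.
With the tax, the buyer price exceeds the seller price by 18.9: (101.08 − 0.31Q) − (47.25 + 0.575Q) = 18.9 → Q' = 39.4689.
ΔQ = 60.8249 − 39.4689 = 21.356; the wedge equals the tax, 18.9.
Deadweight loss = ½ × 21.356 × 18.9 = 201.81.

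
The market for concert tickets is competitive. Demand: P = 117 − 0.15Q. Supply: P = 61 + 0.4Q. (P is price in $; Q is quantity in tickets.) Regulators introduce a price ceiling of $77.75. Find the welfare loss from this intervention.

Competitive equilibrium: 117 − 0.15Q = 61 + 0.4Q → Q* = 101.8182, P* = 101.7273.
At the ceiling P = 77.75, quantity supplied = (77.75 − 61)/0.4 = 41.875.
Willingness to pay at Q' = 41.875: 117 − 0.15·41.875 = 110.7188.
ΔQ = 101.8182 − 41.875 = 59.9432; wedge = 110.7188 − 77.75 = 32.9688.
Deadweight loss = ½ × 59.9432 × 32.9688 = $988.13.

$988.13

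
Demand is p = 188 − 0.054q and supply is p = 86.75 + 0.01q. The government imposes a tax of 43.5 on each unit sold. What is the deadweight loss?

Competitive equilibrium: 188 − 0.054q = 86.75 + 0.01q → q* = 1582.0313, p* = 102.5703.
With the tax, the buyer price exceeds the seller price by 43.5: (188 − 0.054q) − (86.75 + 0.01q) = 43.5 → q' = 902.3438.
Δq = 1582.0313 − 902.3438 = 679.6875; the wedge equals the tax, 43.5.
Welfare loss = ½ × 679.6875 × 43.5 = 14783.20.

14783.20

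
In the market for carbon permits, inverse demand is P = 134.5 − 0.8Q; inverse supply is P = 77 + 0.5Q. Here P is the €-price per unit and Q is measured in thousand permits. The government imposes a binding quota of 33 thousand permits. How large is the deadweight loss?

€81.98 thousand

Competitive equilibrium: 134.5 − 0.8Q = 77 + 0.5Q → Q* = 44.2308, P* = 99.1154.
At Q = 33: demand price = 134.5 − 0.8·33 = 108.1; supply price = 77 + 0.5·33 = 93.5.
ΔQ = 44.2308 − 33 = 11.2308; wedge = 108.1 − 93.5 = 14.6.
The triangle = ½ × 11.2308 × 14.6 = €81.98 thousand.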